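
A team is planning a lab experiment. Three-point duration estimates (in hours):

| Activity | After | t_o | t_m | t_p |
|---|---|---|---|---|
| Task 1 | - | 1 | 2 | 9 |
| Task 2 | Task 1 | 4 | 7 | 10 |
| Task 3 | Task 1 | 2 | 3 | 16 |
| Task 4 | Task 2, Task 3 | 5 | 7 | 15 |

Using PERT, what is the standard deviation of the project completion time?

2.36 hours

te_Task 1 = (1 + 4·2 + 9)/6 = 18/6 = 3; σ²_Task 1 = ((9−1)/6)² = 1.778
te_Task 2 = (4 + 4·7 + 10)/6 = 42/6 = 7; σ²_Task 2 = ((10−4)/6)² = 1.000
te_Task 3 = (2 + 4·3 + 16)/6 = 30/6 = 5; σ²_Task 3 = ((16−2)/6)² = 5.444
te_Task 4 = (5 + 4·7 + 15)/6 = 48/6 = 8; σ²_Task 4 = ((15−5)/6)² = 2.778

Forward pass:
ES_Task 1 = 0; EF_Task 1 = 3
ES_Task 2 = 3; EF_Task 2 = 3+7 = 10
ES_Task 3 = 3; EF_Task 3 = 3+5 = 8
ES_Task 4 = max(EF_Task 2=10, EF_Task 3=8) = 10; EF_Task 4 = 10+8 = 18
Expected project duration μ = 18 hours. Critical path: Task 1 → Task 2 → Task 4.

Variance along critical path = 1.778 + 1.000 + 2.778 = 5.556
σ = √5.556 = 2.357 hours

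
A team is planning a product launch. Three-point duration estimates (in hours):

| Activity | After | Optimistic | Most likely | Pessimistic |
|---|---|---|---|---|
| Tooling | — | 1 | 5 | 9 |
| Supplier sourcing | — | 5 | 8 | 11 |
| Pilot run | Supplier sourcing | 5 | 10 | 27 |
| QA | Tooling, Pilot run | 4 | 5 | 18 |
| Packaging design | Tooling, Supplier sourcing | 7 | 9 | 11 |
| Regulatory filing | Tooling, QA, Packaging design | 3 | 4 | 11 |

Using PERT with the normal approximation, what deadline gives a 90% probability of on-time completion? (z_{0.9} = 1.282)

te_Tooling = (1 + 4·5 + 9)/6 = 30/6 = 5; σ²_Tooling = ((9−1)/6)² = 1.778
te_Supplier sourcing = (5 + 4·8 + 11)/6 = 48/6 = 8; σ²_Supplier sourcing = ((11−5)/6)² = 1.000
te_Pilot run = (5 + 4·10 + 27)/6 = 72/6 = 12; σ²_Pilot run = ((27−5)/6)² = 13.444
te_QA = (4 + 4·5 + 18)/6 = 42/6 = 7; σ²_QA = ((18−4)/6)² = 5.444
te_Packaging design = (7 + 4·9 + 11)/6 = 54/6 = 9; σ²_Packaging design = ((11−7)/6)² = 0.444
te_Regulatory filing = (3 + 4·4 + 11)/6 = 30/6 = 5; σ²_Regulatory filing = ((11−3)/6)² = 1.778

Forward pass:
ES_Tooling = 0; EF_Tooling = 5
ES_Supplier sourcing = 0; EF_Supplier sourcing = 8
ES_Pilot run = 8; EF_Pilot run = 8+12 = 20
ES_QA = max(EF_Tooling=5, EF_Pilot run=20) = 20; EF_QA = 20+7 = 27
ES_Packaging design = max(EF_Tooling=5, EF_Supplier sourcing=8) = 8; EF_Packaging design = 8+9 = 17
ES_Regulatory filing = max(EF_Tooling=5, EF_QA=27, EF_Packaging design=17) = 27; EF_Regulatory filing = 27+5 = 32
Expected project duration μ = 32 hours. Critical path: Supplier sourcing → Pilot run → QA → Regulatory filing.

Variance along critical path = 1.000 + 13.444 + 5.444 + 1.778 = 21.667; σ = 4.655 hours.
D = μ + z·σ = 32 + 1.282·4.655 = 38.0 hours

38.0 hours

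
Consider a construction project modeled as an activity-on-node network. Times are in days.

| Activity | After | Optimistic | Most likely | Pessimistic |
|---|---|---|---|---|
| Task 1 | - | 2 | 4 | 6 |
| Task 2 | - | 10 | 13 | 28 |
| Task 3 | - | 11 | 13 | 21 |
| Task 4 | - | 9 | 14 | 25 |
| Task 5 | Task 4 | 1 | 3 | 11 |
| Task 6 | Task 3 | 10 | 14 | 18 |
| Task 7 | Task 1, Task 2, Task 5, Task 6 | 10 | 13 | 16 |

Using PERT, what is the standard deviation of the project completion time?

te_Task 1 = (2 + 4·4 + 6)/6 = 24/6 = 4; σ²_Task 1 = ((6−2)/6)² = 0.444
te_Task 2 = (10 + 4·13 + 28)/6 = 90/6 = 15; σ²_Task 2 = ((28−10)/6)² = 9.000
te_Task 3 = (11 + 4·13 + 21)/6 = 84/6 = 14; σ²_Task 3 = ((21−11)/6)² = 2.778
te_Task 4 = (9 + 4·14 + 25)/6 = 90/6 = 15; σ²_Task 4 = ((25−9)/6)² = 7.111
te_Task 5 = (1 + 4·3 + 11)/6 = 24/6 = 4; σ²_Task 5 = ((11−1)/6)² = 2.778
te_Task 6 = (10 + 4·14 + 18)/6 = 84/6 = 14; σ²_Task 6 = ((18−10)/6)² = 1.778
te_Task 7 = (10 + 4·13 + 16)/6 = 78/6 = 13; σ²_Task 7 = ((16−10)/6)² = 1.000

Forward pass:
ES_Task 1 = 0; EF_Task 1 = 4
ES_Task 2 = 0; EF_Task 2 = 15
ES_Task 3 = 0; EF_Task 3 = 14
ES_Task 4 = 0; EF_Task 4 = 15
ES_Task 5 = 15; EF_Task 5 = 15+4 = 19
ES_Task 6 = 14; EF_Task 6 = 14+14 = 28
ES_Task 7 = max(EF_Task 1=4, EF_Task 2=15, EF_Task 5=19, EF_Task 6=28) = 28; EF_Task 7 = 28+13 = 41
Expected project duration μ = 41 days. Critical path: Task 3 → Task 6 → Task 7.

Variance along critical path = 2.778 + 1.778 + 1.000 = 5.556
σ = √5.556 = 2.357 days

2.36 days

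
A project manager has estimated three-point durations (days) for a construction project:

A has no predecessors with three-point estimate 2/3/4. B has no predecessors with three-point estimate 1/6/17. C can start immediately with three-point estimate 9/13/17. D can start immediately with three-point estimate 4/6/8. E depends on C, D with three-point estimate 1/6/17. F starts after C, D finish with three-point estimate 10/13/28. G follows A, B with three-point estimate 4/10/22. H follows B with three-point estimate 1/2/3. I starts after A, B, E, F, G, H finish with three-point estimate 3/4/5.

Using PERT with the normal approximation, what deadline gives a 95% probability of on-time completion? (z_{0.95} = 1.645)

37.4 days

te_A = (2 + 4·3 + 4)/6 = 18/6 = 3; σ²_A = ((4−2)/6)² = 0.111
te_B = (1 + 4·6 + 17)/6 = 42/6 = 7; σ²_B = ((17−1)/6)² = 7.111
te_C = (9 + 4·13 + 17)/6 = 78/6 = 13; σ²_C = ((17−9)/6)² = 1.778
te_D = (4 + 4·6 + 8)/6 = 36/6 = 6; σ²_D = ((8−4)/6)² = 0.444
te_E = (1 + 4·6 + 17)/6 = 42/6 = 7; σ²_E = ((17−1)/6)² = 7.111
te_F = (10 + 4·13 + 28)/6 = 90/6 = 15; σ²_F = ((28−10)/6)² = 9.000
te_G = (4 + 4·10 + 22)/6 = 66/6 = 11; σ²_G = ((22−4)/6)² = 9.000
te_H = (1 + 4·2 + 3)/6 = 12/6 = 2; σ²_H = ((3−1)/6)² = 0.111
te_I = (3 + 4·4 + 5)/6 = 24/6 = 4; σ²_I = ((5−3)/6)² = 0.111

Forward pass:
ES_A = 0; EF_A = 3
ES_B = 0; EF_B = 7
ES_C = 0; EF_C = 13
ES_D = 0; EF_D = 6
ES_E = max(EF_C=13, EF_D=6) = 13; EF_E = 13+7 = 20
ES_F = max(EF_C=13, EF_D=6) = 13; EF_F = 13+15 = 28
ES_G = max(EF_A=3, EF_B=7) = 7; EF_G = 7+11 = 18
ES_H = 7; EF_H = 7+2 = 9
ES_I = max(EF_A=3, EF_B=7, EF_E=20, EF_F=28, EF_G=18, EF_H=9) = 28; EF_I = 28+4 = 32
Expected project duration μ = 32 days. Critical path: C → F → I.

Variance along critical path = 1.778 + 9.000 + 0.111 = 10.889; σ = 3.300 days.
D = μ + z·σ = 32 + 1.645·3.300 = 37.4 days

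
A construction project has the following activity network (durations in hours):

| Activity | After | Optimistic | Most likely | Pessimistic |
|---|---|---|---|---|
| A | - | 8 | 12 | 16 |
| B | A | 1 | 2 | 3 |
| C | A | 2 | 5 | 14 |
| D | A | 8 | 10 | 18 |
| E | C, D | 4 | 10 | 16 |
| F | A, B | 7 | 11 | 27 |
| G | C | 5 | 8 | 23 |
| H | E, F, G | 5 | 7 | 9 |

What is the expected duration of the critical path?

te_A = (8 + 4·12 + 16)/6 = 72/6 = 12
te_B = (1 + 4·2 + 3)/6 = 12/6 = 2
te_C = (2 + 4·5 + 14)/6 = 36/6 = 6
te_D = (8 + 4·10 + 18)/6 = 66/6 = 11
te_E = (4 + 4·10 + 16)/6 = 60/6 = 10
te_F = (7 + 4·11 + 27)/6 = 78/6 = 13
te_G = (5 + 4·8 + 23)/6 = 60/6 = 10
te_H = (5 + 4·7 + 9)/6 = 42/6 = 7

Forward pass:
ES_A = 0; EF_A = 12
ES_B = 12; EF_B = 12+2 = 14
ES_C = 12; EF_C = 12+6 = 18
ES_D = 12; EF_D = 12+11 = 23
ES_E = max(EF_C=18, EF_D=23) = 23; EF_E = 23+10 = 33
ES_F = max(EF_A=12, EF_B=14) = 14; EF_F = 14+13 = 27
ES_G = 18; EF_G = 18+10 = 28
ES_H = max(EF_E=33, EF_F=27, EF_G=28) = 33; EF_H = 33+7 = 40
Expected project duration μ = 40 hours. Critical path: A → D → E → H.

40 hours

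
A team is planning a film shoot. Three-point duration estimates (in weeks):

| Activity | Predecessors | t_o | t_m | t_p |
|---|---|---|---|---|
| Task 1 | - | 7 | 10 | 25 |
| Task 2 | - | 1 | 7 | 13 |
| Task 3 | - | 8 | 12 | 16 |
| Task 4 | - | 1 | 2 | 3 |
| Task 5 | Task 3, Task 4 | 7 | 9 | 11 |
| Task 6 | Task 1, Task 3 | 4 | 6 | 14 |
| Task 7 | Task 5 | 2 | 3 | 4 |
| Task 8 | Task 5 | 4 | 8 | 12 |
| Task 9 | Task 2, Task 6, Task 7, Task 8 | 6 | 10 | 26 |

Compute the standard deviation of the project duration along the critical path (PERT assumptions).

3.89 weeks

te_Task 1 = (7 + 4·10 + 25)/6 = 72/6 = 12; σ²_Task 1 = ((25−7)/6)² = 9.000
te_Task 2 = (1 + 4·7 + 13)/6 = 42/6 = 7; σ²_Task 2 = ((13−1)/6)² = 4.000
te_Task 3 = (8 + 4·12 + 16)/6 = 72/6 = 12; σ²_Task 3 = ((16−8)/6)² = 1.778
te_Task 4 = (1 + 4·2 + 3)/6 = 12/6 = 2; σ²_Task 4 = ((3−1)/6)² = 0.111
te_Task 5 = (7 + 4·9 + 11)/6 = 54/6 = 9; σ²_Task 5 = ((11−7)/6)² = 0.444
te_Task 6 = (4 + 4·6 + 14)/6 = 42/6 = 7; σ²_Task 6 = ((14−4)/6)² = 2.778
te_Task 7 = (2 + 4·3 + 4)/6 = 18/6 = 3; σ²_Task 7 = ((4−2)/6)² = 0.111
te_Task 8 = (4 + 4·8 + 12)/6 = 48/6 = 8; σ²_Task 8 = ((12−4)/6)² = 1.778
te_Task 9 = (6 + 4·10 + 26)/6 = 72/6 = 12; σ²_Task 9 = ((26−6)/6)² = 11.111

Forward pass:
ES_Task 1 = 0; EF_Task 1 = 12
ES_Task 2 = 0; EF_Task 2 = 7
ES_Task 3 = 0; EF_Task 3 = 12
ES_Task 4 = 0; EF_Task 4 = 2
ES_Task 5 = max(EF_Task 3=12, EF_Task 4=2) = 12; EF_Task 5 = 12+9 = 21
ES_Task 6 = max(EF_Task 1=12, EF_Task 3=12) = 12; EF_Task 6 = 12+7 = 19
ES_Task 7 = 21; EF_Task 7 = 21+3 = 24
ES_Task 8 = 21; EF_Task 8 = 21+8 = 29
ES_Task 9 = max(EF_Task 2=7, EF_Task 6=19, EF_Task 7=24, EF_Task 8=29) = 29; EF_Task 9 = 29+12 = 41
Expected project duration μ = 41 weeks. Critical path: Task 3 → Task 5 → Task 8 → Task 9.

Variance along critical path = 1.778 + 0.444 + 1.778 + 11.111 = 15.111
σ = √15.111 = 3.887 weeks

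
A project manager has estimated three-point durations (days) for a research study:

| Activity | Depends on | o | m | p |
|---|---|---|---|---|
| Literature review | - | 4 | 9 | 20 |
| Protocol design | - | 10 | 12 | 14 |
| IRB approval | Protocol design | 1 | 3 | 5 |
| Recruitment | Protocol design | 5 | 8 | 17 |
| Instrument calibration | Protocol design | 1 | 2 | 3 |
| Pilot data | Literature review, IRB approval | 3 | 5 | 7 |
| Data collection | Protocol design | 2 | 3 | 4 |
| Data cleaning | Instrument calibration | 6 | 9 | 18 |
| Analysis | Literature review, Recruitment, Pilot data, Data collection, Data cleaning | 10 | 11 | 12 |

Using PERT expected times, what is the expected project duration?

35 days

te_Literature review = (4 + 4·9 + 20)/6 = 60/6 = 10
te_Protocol design = (10 + 4·12 + 14)/6 = 72/6 = 12
te_IRB approval = (1 + 4·3 + 5)/6 = 18/6 = 3
te_Recruitment = (5 + 4·8 + 17)/6 = 54/6 = 9
te_Instrument calibration = (1 + 4·2 + 3)/6 = 12/6 = 2
te_Pilot data = (3 + 4·5 + 7)/6 = 30/6 = 5
te_Data collection = (2 + 4·3 + 4)/6 = 18/6 = 3
te_Data cleaning = (6 + 4·9 + 18)/6 = 60/6 = 10
te_Analysis = (10 + 4·11 + 12)/6 = 66/6 = 11

Forward pass:
ES_Literature review = 0; EF_Literature review = 10
ES_Protocol design = 0; EF_Protocol design = 12
ES_IRB approval = 12; EF_IRB approval = 12+3 = 15
ES_Recruitment = 12; EF_Recruitment = 12+9 = 21
ES_Instrument calibration = 12; EF_Instrument calibration = 12+2 = 14
ES_Pilot data = max(EF_Literature review=10, EF_IRB approval=15) = 15; EF_Pilot data = 15+5 = 20
ES_Data collection = 12; EF_Data collection = 12+3 = 15
ES_Data cleaning = 14; EF_Data cleaning = 14+10 = 24
ES_Analysis = max(EF_Literature review=10, EF_Recruitment=21, EF_Pilot data=20, EF_Data collection=15, EF_Data cleaning=24) = 24; EF_Analysis = 24+11 = 35
Expected project duration μ = 35 days. Critical path: Protocol design → Instrument calibration → Data cleaning → Analysis.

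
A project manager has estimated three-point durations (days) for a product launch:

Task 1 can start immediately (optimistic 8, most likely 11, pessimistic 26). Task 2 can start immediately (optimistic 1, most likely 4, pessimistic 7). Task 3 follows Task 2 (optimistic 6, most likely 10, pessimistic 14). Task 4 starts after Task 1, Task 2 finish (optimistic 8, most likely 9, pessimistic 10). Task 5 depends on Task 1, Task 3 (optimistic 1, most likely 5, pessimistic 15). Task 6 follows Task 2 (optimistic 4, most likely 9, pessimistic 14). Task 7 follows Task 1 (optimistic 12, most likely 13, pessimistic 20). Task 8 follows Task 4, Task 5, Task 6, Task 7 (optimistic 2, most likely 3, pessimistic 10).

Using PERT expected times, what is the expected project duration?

te_Task 1 = (8 + 4·11 + 26)/6 = 78/6 = 13
te_Task 2 = (1 + 4·4 + 7)/6 = 24/6 = 4
te_Task 3 = (6 + 4·10 + 14)/6 = 60/6 = 10
te_Task 4 = (8 + 4·9 + 10)/6 = 54/6 = 9
te_Task 5 = (1 + 4·5 + 15)/6 = 36/6 = 6
te_Task 6 = (4 + 4·9 + 14)/6 = 54/6 = 9
te_Task 7 = (12 + 4·13 + 20)/6 = 84/6 = 14
te_Task 8 = (2 + 4·3 + 10)/6 = 24/6 = 4

Forward pass:
ES_Task 1 = 0; EF_Task 1 = 13
ES_Task 2 = 0; EF_Task 2 = 4
ES_Task 3 = 4; EF_Task 3 = 4+10 = 14
ES_Task 4 = max(EF_Task 1=13, EF_Task 2=4) = 13; EF_Task 4 = 13+9 = 22
ES_Task 5 = max(EF_Task 1=13, EF_Task 3=14) = 14; EF_Task 5 = 14+6 = 20
ES_Task 6 = 4; EF_Task 6 = 4+9 = 13
ES_Task 7 = 13; EF_Task 7 = 13+14 = 27
ES_Task 8 = max(EF_Task 4=22, EF_Task 5=20, EF_Task 6=13, EF_Task 7=27) = 27; EF_Task 8 = 27+4 = 31
Expected project duration μ = 31 days. Critical path: Task 1 → Task 7 → Task 8.

31 days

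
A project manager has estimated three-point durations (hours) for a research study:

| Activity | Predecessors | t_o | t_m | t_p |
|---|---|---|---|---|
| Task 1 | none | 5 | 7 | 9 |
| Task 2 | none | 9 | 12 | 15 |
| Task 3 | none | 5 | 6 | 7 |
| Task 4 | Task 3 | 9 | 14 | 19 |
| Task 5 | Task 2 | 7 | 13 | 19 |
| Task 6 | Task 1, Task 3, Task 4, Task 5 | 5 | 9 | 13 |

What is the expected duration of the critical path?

te_Task 1 = (5 + 4·7 + 9)/6 = 42/6 = 7
te_Task 2 = (9 + 4·12 + 15)/6 = 72/6 = 12
te_Task 3 = (5 + 4·6 + 7)/6 = 36/6 = 6
te_Task 4 = (9 + 4·14 + 19)/6 = 84/6 = 14
te_Task 5 = (7 + 4·13 + 19)/6 = 78/6 = 13
te_Task 6 = (5 + 4·9 + 13)/6 = 54/6 = 9

Forward pass:
ES_Task 1 = 0; EF_Task 1 = 7
ES_Task 2 = 0; EF_Task 2 = 12
ES_Task 3 = 0; EF_Task 3 = 6
ES_Task 4 = 6; EF_Task 4 = 6+14 = 20
ES_Task 5 = 12; EF_Task 5 = 12+13 = 25
ES_Task 6 = max(EF_Task 1=7, EF_Task 3=6, EF_Task 4=20, EF_Task 5=25) = 25; EF_Task 6 = 25+9 = 34
Expected project duration μ = 34 hours. Critical path: Task 2 → Task 5 → Task 6.

34 hours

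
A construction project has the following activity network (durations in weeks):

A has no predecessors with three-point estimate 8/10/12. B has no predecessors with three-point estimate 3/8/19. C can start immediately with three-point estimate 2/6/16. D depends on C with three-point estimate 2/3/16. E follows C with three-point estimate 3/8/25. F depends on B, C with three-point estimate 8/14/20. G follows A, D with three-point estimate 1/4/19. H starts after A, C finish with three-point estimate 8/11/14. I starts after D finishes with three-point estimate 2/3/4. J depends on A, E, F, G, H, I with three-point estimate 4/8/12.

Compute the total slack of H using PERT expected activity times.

te_A = (8 + 4·10 + 12)/6 = 60/6 = 10
te_B = (3 + 4·8 + 19)/6 = 54/6 = 9
te_C = (2 + 4·6 + 16)/6 = 42/6 = 7
te_D = (2 + 4·3 + 16)/6 = 30/6 = 5
te_E = (3 + 4·8 + 25)/6 = 60/6 = 10
te_F = (8 + 4·14 + 20)/6 = 84/6 = 14
te_G = (1 + 4·4 + 19)/6 = 36/6 = 6
te_H = (8 + 4·11 + 14)/6 = 66/6 = 11
te_I = (2 + 4·3 + 4)/6 = 18/6 = 3
te_J = (4 + 4·8 + 12)/6 = 48/6 = 8

Forward pass:
ES_A = 0; EF_A = 10
ES_B = 0; EF_B = 9
ES_C = 0; EF_C = 7
ES_D = 7; EF_D = 7+5 = 12
ES_E = 7; EF_E = 7+10 = 17
ES_F = max(EF_B=9, EF_C=7) = 9; EF_F = 9+14 = 23
ES_G = max(EF_A=10, EF_D=12) = 12; EF_G = 12+6 = 18
ES_H = max(EF_A=10, EF_C=7) = 10; EF_H = 10+11 = 21
ES_I = 12; EF_I = 12+3 = 15
ES_J = max(EF_A=10, EF_E=17, EF_F=23, EF_G=18, EF_H=21, EF_I=15) = 23; EF_J = 23+8 = 31
Expected project duration μ = 31 weeks. Critical path: B → F → J.

Backward pass:
LF_J = 31; LS_J = 31−8 = 23
LF_I = LS_J = 23; LS_I = 23−3 = 20
LF_H = LS_J = 23; LS_H = 23−11 = 12
LF_G = LS_J = 23; LS_G = 23−6 = 17
LF_F = LS_J = 23; LS_F = 23−14 = 9
LF_E = LS_J = 23; LS_E = 23−10 = 13
LF_D = min(LS_G=17, LS_I=20) = 17; LS_D = 17−5 = 12
LF_C = min(LS_D=12, LS_E=13, LS_F=9, LS_H=12) = 9; LS_C = 9−7 = 2
LF_B = LS_F = 9; LS_B = 9−9 = 0
LF_A = min(LS_G=17, LS_H=12, LS_J=23) = 12; LS_A = 12−10 = 2
Slack_H = LS_H − ES_H = 12 − 10 = 2

2 weeks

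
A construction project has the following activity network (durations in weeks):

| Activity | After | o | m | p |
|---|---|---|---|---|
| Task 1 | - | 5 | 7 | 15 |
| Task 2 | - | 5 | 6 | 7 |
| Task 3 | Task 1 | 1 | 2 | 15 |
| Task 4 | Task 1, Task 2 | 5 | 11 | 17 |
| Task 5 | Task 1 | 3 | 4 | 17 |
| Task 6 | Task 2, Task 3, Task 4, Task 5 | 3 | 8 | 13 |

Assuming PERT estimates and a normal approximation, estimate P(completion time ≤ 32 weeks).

0.947

te_Task 1 = (5 + 4·7 + 15)/6 = 48/6 = 8; σ²_Task 1 = ((15−5)/6)² = 2.778
te_Task 2 = (5 + 4·6 + 7)/6 = 36/6 = 6; σ²_Task 2 = ((7−5)/6)² = 0.111
te_Task 3 = (1 + 4·2 + 15)/6 = 24/6 = 4; σ²_Task 3 = ((15−1)/6)² = 5.444
te_Task 4 = (5 + 4·11 + 17)/6 = 66/6 = 11; σ²_Task 4 = ((17−5)/6)² = 4.000
te_Task 5 = (3 + 4·4 + 17)/6 = 36/6 = 6; σ²_Task 5 = ((17−3)/6)² = 5.444
te_Task 6 = (3 + 4·8 + 13)/6 = 48/6 = 8; σ²_Task 6 = ((13−3)/6)² = 2.778

Forward pass:
ES_Task 1 = 0; EF_Task 1 = 8
ES_Task 2 = 0; EF_Task 2 = 6
ES_Task 3 = 8; EF_Task 3 = 8+4 = 12
ES_Task 4 = max(EF_Task 1=8, EF_Task 2=6) = 8; EF_Task 4 = 8+11 = 19
ES_Task 5 = 8; EF_Task 5 = 8+6 = 14
ES_Task 6 = max(EF_Task 2=6, EF_Task 3=12, EF_Task 4=19, EF_Task 5=14) = 19; EF_Task 6 = 19+8 = 27
Expected project duration μ = 27 weeks. Critical path: Task 1 → Task 4 → Task 6.

Variance along critical path = 2.778 + 4.000 + 2.778 = 9.556; σ = √9.556 = 3.091 weeks.
Z = (32 − 27) / 3.091 = 1.617
P(T ≤ 32) = Φ(1.617) ≈ 0.947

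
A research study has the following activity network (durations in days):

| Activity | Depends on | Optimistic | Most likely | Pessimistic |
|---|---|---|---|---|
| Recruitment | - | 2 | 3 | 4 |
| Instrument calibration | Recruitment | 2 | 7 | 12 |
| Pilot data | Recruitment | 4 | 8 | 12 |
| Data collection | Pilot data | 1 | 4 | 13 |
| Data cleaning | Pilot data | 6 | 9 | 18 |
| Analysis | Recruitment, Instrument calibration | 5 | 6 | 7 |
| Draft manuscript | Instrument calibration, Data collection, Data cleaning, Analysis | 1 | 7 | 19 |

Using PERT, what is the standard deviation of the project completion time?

3.86 days

te_Recruitment = (2 + 4·3 + 4)/6 = 18/6 = 3; σ²_Recruitment = ((4−2)/6)² = 0.111
te_Instrument calibration = (2 + 4·7 + 12)/6 = 42/6 = 7; σ²_Instrument calibration = ((12−2)/6)² = 2.778
te_Pilot data = (4 + 4·8 + 12)/6 = 48/6 = 8; σ²_Pilot data = ((12−4)/6)² = 1.778
te_Data collection = (1 + 4·4 + 13)/6 = 30/6 = 5; σ²_Data collection = ((13−1)/6)² = 4.000
te_Data cleaning = (6 + 4·9 + 18)/6 = 60/6 = 10; σ²_Data cleaning = ((18−6)/6)² = 4.000
te_Analysis = (5 + 4·6 + 7)/6 = 36/6 = 6; σ²_Analysis = ((7−5)/6)² = 0.111
te_Draft manuscript = (1 + 4·7 + 19)/6 = 48/6 = 8; σ²_Draft manuscript = ((19−1)/6)² = 9.000

Forward pass:
ES_Recruitment = 0; EF_Recruitment = 3
ES_Instrument calibration = 3; EF_Instrument calibration = 3+7 = 10
ES_Pilot data = 3; EF_Pilot data = 3+8 = 11
ES_Data collection = 11; EF_Data collection = 11+5 = 16
ES_Data cleaning = 11; EF_Data cleaning = 11+10 = 21
ES_Analysis = max(EF_Recruitment=3, EF_Instrument calibration=10) = 10; EF_Analysis = 10+6 = 16
ES_Draft manuscript = max(EF_Instrument calibration=10, EF_Data collection=16, EF_Data cleaning=21, EF_Analysis=16) = 21; EF_Draft manuscript = 21+8 = 29
Expected project duration μ = 29 days. Critical path: Recruitment → Pilot data → Data cleaning → Draft manuscript.

Variance along critical path = 0.111 + 1.778 + 4.000 + 9.000 = 14.889
σ = √14.889 = 3.859 days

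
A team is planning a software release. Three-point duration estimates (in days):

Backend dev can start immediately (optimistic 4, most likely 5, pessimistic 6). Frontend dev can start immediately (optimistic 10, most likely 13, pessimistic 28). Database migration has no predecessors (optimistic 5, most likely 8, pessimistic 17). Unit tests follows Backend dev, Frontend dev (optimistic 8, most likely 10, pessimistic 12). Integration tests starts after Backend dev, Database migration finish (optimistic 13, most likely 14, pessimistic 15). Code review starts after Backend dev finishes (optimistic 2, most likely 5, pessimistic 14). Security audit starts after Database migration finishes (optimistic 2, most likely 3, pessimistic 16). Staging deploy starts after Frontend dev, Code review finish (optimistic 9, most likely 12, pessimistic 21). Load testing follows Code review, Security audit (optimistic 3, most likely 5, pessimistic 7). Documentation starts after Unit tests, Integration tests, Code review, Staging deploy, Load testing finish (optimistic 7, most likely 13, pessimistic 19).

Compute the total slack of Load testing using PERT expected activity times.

9 days

te_Backend dev = (4 + 4·5 + 6)/6 = 30/6 = 5
te_Frontend dev = (10 + 4·13 + 28)/6 = 90/6 = 15
te_Database migration = (5 + 4·8 + 17)/6 = 54/6 = 9
te_Unit tests = (8 + 4·10 + 12)/6 = 60/6 = 10
te_Integration tests = (13 + 4·14 + 15)/6 = 84/6 = 14
te_Code review = (2 + 4·5 + 14)/6 = 36/6 = 6
te_Security audit = (2 + 4·3 + 16)/6 = 30/6 = 5
te_Staging deploy = (9 + 4·12 + 21)/6 = 78/6 = 13
te_Load testing = (3 + 4·5 + 7)/6 = 30/6 = 5
te_Documentation = (7 + 4·13 + 19)/6 = 78/6 = 13

Forward pass:
ES_Backend dev = 0; EF_Backend dev = 5
ES_Frontend dev = 0; EF_Frontend dev = 15
ES_Database migration = 0; EF_Database migration = 9
ES_Unit tests = max(EF_Backend dev=5, EF_Frontend dev=15) = 15; EF_Unit tests = 15+10 = 25
ES_Integration tests = max(EF_Backend dev=5, EF_Database migration=9) = 9; EF_Integration tests = 9+14 = 23
ES_Code review = 5; EF_Code review = 5+6 = 11
ES_Security audit = 9; EF_Security audit = 9+5 = 14
ES_Staging deploy = max(EF_Frontend dev=15, EF_Code review=11) = 15; EF_Staging deploy = 15+13 = 28
ES_Load testing = max(EF_Code review=11, EF_Security audit=14) = 14; EF_Load testing = 14+5 = 19
ES_Documentation = max(EF_Unit tests=25, EF_Integration tests=23, EF_Code review=11, EF_Staging deploy=28, EF_Load testing=19) = 28; EF_Documentation = 28+13 = 41
Expected project duration μ = 41 days. Critical path: Frontend dev → Staging deploy → Documentation.

Backward pass:
LF_Documentation = 41; LS_Documentation = 41−13 = 28
LF_Load testing = LS_Documentation = 28; LS_Load testing = 28−5 = 23
LF_Staging deploy = LS_Documentation = 28; LS_Staging deploy = 28−13 = 15
LF_Security audit = LS_Load testing = 23; LS_Security audit = 23−5 = 18
LF_Code review = min(LS_Staging deploy=15, LS_Load testing=23, LS_Documentation=28) = 15; LS_Code review = 15−6 = 9
LF_Integration tests = LS_Documentation = 28; LS_Integration tests = 28−14 = 14
LF_Unit tests = LS_Documentation = 28; LS_Unit tests = 28−10 = 18
LF_Database migration = min(LS_Integration tests=14, LS_Security audit=18) = 14; LS_Database migration = 14−9 = 5
LF_Frontend dev = min(LS_Unit tests=18, LS_Staging deploy=15) = 15; LS_Frontend dev = 15−15 = 0
LF_Backend dev = min(LS_Unit tests=18, LS_Integration tests=14, LS_Code review=9) = 9; LS_Backend dev = 9−5 = 4
Slack_Load testing = LS_Load testing − ES_Load testing = 23 − 14 = 9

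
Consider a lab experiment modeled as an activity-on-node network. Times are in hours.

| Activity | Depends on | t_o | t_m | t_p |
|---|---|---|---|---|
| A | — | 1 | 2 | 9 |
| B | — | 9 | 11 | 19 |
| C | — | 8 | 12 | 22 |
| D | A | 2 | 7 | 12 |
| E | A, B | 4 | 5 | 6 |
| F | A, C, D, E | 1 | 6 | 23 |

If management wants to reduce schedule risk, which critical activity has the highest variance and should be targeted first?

te_A = (1 + 4·2 + 9)/6 = 18/6 = 3; σ²_A = ((9−1)/6)² = 1.778
te_B = (9 + 4·11 + 19)/6 = 72/6 = 12; σ²_B = ((19−9)/6)² = 2.778
te_C = (8 + 4·12 + 22)/6 = 78/6 = 13; σ²_C = ((22−8)/6)² = 5.444
te_D = (2 + 4·7 + 12)/6 = 42/6 = 7; σ²_D = ((12−2)/6)² = 2.778
te_E = (4 + 4·5 + 6)/6 = 30/6 = 5; σ²_E = ((6−4)/6)² = 0.111
te_F = (1 + 4·6 + 23)/6 = 48/6 = 8; σ²_F = ((23−1)/6)² = 13.444

Forward pass:
ES_A = 0; EF_A = 3
ES_B = 0; EF_B = 12
ES_C = 0; EF_C = 13
ES_D = 3; EF_D = 3+7 = 10
ES_E = max(EF_A=3, EF_B=12) = 12; EF_E = 12+5 = 17
ES_F = max(EF_A=3, EF_C=13, EF_D=10, EF_E=17) = 17; EF_F = 17+8 = 25
Expected project duration μ = 25 hours. Critical path: B → E → F.

Variances on critical path: σ²_B=2.778, σ²_E=0.111, σ²_F=13.444.
Largest is σ²_F = 13.444.

F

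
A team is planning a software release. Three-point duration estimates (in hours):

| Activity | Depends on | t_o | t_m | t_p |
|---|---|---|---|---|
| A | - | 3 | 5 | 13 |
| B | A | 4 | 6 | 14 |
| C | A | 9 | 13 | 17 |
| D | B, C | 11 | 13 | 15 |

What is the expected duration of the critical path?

32 hours

te_A = (3 + 4·5 + 13)/6 = 36/6 = 6
te_B = (4 + 4·6 + 14)/6 = 42/6 = 7
te_C = (9 + 4·13 + 17)/6 = 78/6 = 13
te_D = (11 + 4·13 + 15)/6 = 78/6 = 13

Forward pass:
ES_A = 0; EF_A = 6
ES_B = 6; EF_B = 6+7 = 13
ES_C = 6; EF_C = 6+13 = 19
ES_D = max(EF_B=13, EF_C=19) = 19; EF_D = 19+13 = 32
Expected project duration μ = 32 hours. Critical path: A → C → D.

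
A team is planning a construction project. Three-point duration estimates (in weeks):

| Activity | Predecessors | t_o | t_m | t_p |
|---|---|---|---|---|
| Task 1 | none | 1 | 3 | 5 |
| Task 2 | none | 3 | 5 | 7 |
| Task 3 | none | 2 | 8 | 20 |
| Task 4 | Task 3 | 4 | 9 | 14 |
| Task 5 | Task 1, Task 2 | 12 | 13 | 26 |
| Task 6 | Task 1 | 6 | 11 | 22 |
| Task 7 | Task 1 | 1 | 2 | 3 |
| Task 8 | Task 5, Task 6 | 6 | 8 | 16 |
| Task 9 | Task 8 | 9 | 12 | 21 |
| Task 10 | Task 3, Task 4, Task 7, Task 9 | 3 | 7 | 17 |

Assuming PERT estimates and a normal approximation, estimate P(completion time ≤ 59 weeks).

0.983

te_Task 1 = (1 + 4·3 + 5)/6 = 18/6 = 3; σ²_Task 1 = ((5−1)/6)² = 0.444
te_Task 2 = (3 + 4·5 + 7)/6 = 30/6 = 5; σ²_Task 2 = ((7−3)/6)² = 0.444
te_Task 3 = (2 + 4·8 + 20)/6 = 54/6 = 9; σ²_Task 3 = ((20−2)/6)² = 9.000
te_Task 4 = (4 + 4·9 + 14)/6 = 54/6 = 9; σ²_Task 4 = ((14−4)/6)² = 2.778
te_Task 5 = (12 + 4·13 + 26)/6 = 90/6 = 15; σ²_Task 5 = ((26−12)/6)² = 5.444
te_Task 6 = (6 + 4·11 + 22)/6 = 72/6 = 12; σ²_Task 6 = ((22−6)/6)² = 7.111
te_Task 7 = (1 + 4·2 + 3)/6 = 12/6 = 2; σ²_Task 7 = ((3−1)/6)² = 0.111
te_Task 8 = (6 + 4·8 + 16)/6 = 54/6 = 9; σ²_Task 8 = ((16−6)/6)² = 2.778
te_Task 9 = (9 + 4·12 + 21)/6 = 78/6 = 13; σ²_Task 9 = ((21−9)/6)² = 4.000
te_Task 10 = (3 + 4·7 + 17)/6 = 48/6 = 8; σ²_Task 10 = ((17−3)/6)² = 5.444

Forward pass:
ES_Task 1 = 0; EF_Task 1 = 3
ES_Task 2 = 0; EF_Task 2 = 5
ES_Task 3 = 0; EF_Task 3 = 9
ES_Task 4 = 9; EF_Task 4 = 9+9 = 18
ES_Task 5 = max(EF_Task 1=3, EF_Task 2=5) = 5; EF_Task 5 = 5+15 = 20
ES_Task 6 = 3; EF_Task 6 = 3+12 = 15
ES_Task 7 = 3; EF_Task 7 = 3+2 = 5
ES_Task 8 = max(EF_Task 5=20, EF_Task 6=15) = 20; EF_Task 8 = 20+9 = 29
ES_Task 9 = 29; EF_Task 9 = 29+13 = 42
ES_Task 10 = max(EF_Task 3=9, EF_Task 4=18, EF_Task 7=5, EF_Task 9=42) = 42; EF_Task 10 = 42+8 = 50
Expected project duration μ = 50 weeks. Critical path: Task 2 → Task 5 → Task 8 → Task 9 → Task 10.

Variance along critical path = 0.444 + 5.444 + 2.778 + 4.000 + 5.444 = 18.111; σ = √18.111 = 4.256 weeks.
Z = (59 − 50) / 4.256 = 2.115
P(T ≤ 59) = Φ(2.115) ≈ 0.983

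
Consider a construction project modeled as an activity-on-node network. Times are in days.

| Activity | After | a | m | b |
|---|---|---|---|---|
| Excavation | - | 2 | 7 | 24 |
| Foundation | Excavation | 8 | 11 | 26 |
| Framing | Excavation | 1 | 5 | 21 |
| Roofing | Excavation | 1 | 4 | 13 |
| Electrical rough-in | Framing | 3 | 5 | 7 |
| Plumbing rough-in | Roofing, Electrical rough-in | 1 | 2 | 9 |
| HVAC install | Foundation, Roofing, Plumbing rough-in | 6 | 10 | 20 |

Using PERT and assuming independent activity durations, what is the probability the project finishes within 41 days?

te_Excavation = (2 + 4·7 + 24)/6 = 54/6 = 9; σ²_Excavation = ((24−2)/6)² = 13.444
te_Foundation = (8 + 4·11 + 26)/6 = 78/6 = 13; σ²_Foundation = ((26−8)/6)² = 9.000
te_Framing = (1 + 4·5 + 21)/6 = 42/6 = 7; σ²_Framing = ((21−1)/6)² = 11.111
te_Roofing = (1 + 4·4 + 13)/6 = 30/6 = 5; σ²_Roofing = ((13−1)/6)² = 4.000
te_Electrical rough-in = (3 + 4·5 + 7)/6 = 30/6 = 5; σ²_Electrical rough-in = ((7−3)/6)² = 0.444
te_Plumbing rough-in = (1 + 4·2 + 9)/6 = 18/6 = 3; σ²_Plumbing rough-in = ((9−1)/6)² = 1.778
te_HVAC install = (6 + 4·10 + 20)/6 = 66/6 = 11; σ²_HVAC install = ((20−6)/6)² = 5.444

Forward pass:
ES_Excavation = 0; EF_Excavation = 9
ES_Foundation = 9; EF_Foundation = 9+13 = 22
ES_Framing = 9; EF_Framing = 9+7 = 16
ES_Roofing = 9; EF_Roofing = 9+5 = 14
ES_Electrical rough-in = 16; EF_Electrical rough-in = 16+5 = 21
ES_Plumbing rough-in = max(EF_Roofing=14, EF_Electrical rough-in=21) = 21; EF_Plumbing rough-in = 21+3 = 24
ES_HVAC install = max(EF_Foundation=22, EF_Roofing=14, EF_Plumbing rough-in=24) = 24; EF_HVAC install = 24+11 = 35
Expected project duration μ = 35 days. Critical path: Excavation → Framing → Electrical rough-in → Plumbing rough-in → HVAC install.

Variance along critical path = 13.444 + 11.111 + 0.444 + 1.778 + 5.444 = 32.222; σ = √32.222 = 5.676 days.
Z = (41 − 35) / 5.676 = 1.057
P(T ≤ 41) = Φ(1.057) ≈ 0.855

0.855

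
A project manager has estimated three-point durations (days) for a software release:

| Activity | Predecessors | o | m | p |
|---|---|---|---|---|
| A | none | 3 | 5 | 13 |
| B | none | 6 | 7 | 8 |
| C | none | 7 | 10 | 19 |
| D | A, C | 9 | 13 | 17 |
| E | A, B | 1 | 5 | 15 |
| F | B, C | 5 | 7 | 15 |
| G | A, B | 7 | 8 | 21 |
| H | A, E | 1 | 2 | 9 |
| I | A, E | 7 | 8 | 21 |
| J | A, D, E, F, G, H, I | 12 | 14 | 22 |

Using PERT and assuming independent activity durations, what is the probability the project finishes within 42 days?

0.847

te_A = (3 + 4·5 + 13)/6 = 36/6 = 6; σ²_A = ((13−3)/6)² = 2.778
te_B = (6 + 4·7 + 8)/6 = 42/6 = 7; σ²_B = ((8−6)/6)² = 0.111
te_C = (7 + 4·10 + 19)/6 = 66/6 = 11; σ²_C = ((19−7)/6)² = 4.000
te_D = (9 + 4·13 + 17)/6 = 78/6 = 13; σ²_D = ((17−9)/6)² = 1.778
te_E = (1 + 4·5 + 15)/6 = 36/6 = 6; σ²_E = ((15−1)/6)² = 5.444
te_F = (5 + 4·7 + 15)/6 = 48/6 = 8; σ²_F = ((15−5)/6)² = 2.778
te_G = (7 + 4·8 + 21)/6 = 60/6 = 10; σ²_G = ((21−7)/6)² = 5.444
te_H = (1 + 4·2 + 9)/6 = 18/6 = 3; σ²_H = ((9−1)/6)² = 1.778
te_I = (7 + 4·8 + 21)/6 = 60/6 = 10; σ²_I = ((21−7)/6)² = 5.444
te_J = (12 + 4·14 + 22)/6 = 90/6 = 15; σ²_J = ((22−12)/6)² = 2.778

Forward pass:
ES_A = 0; EF_A = 6
ES_B = 0; EF_B = 7
ES_C = 0; EF_C = 11
ES_D = max(EF_A=6, EF_C=11) = 11; EF_D = 11+13 = 24
ES_E = max(EF_A=6, EF_B=7) = 7; EF_E = 7+6 = 13
ES_F = max(EF_B=7, EF_C=11) = 11; EF_F = 11+8 = 19
ES_G = max(EF_A=6, EF_B=7) = 7; EF_G = 7+10 = 17
ES_H = max(EF_A=6, EF_E=13) = 13; EF_H = 13+3 = 16
ES_I = max(EF_A=6, EF_E=13) = 13; EF_I = 13+10 = 23
ES_J = max(EF_A=6, EF_D=24, EF_E=13, EF_F=19, EF_G=17, EF_H=16, EF_I=23) = 24; EF_J = 24+15 = 39
Expected project duration μ = 39 days. Critical path: C → D → J.

Variance along critical path = 4.000 + 1.778 + 2.778 = 8.556; σ = √8.556 = 2.925 days.
Z = (42 − 39) / 2.925 = 1.026
P(T ≤ 42) = Φ(1.026) ≈ 0.847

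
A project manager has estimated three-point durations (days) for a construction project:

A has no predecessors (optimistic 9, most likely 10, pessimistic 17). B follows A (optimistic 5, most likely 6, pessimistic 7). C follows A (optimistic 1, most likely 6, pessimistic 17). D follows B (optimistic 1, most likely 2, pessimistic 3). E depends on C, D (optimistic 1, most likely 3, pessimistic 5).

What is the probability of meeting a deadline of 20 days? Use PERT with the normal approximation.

te_A = (9 + 4·10 + 17)/6 = 66/6 = 11; σ²_A = ((17−9)/6)² = 1.778
te_B = (5 + 4·6 + 7)/6 = 36/6 = 6; σ²_B = ((7−5)/6)² = 0.111
te_C = (1 + 4·6 + 17)/6 = 42/6 = 7; σ²_C = ((17−1)/6)² = 7.111
te_D = (1 + 4·2 + 3)/6 = 12/6 = 2; σ²_D = ((3−1)/6)² = 0.111
te_E = (1 + 4·3 + 5)/6 = 18/6 = 3; σ²_E = ((5−1)/6)² = 0.444

Forward pass:
ES_A = 0; EF_A = 11
ES_B = 11; EF_B = 11+6 = 17
ES_C = 11; EF_C = 11+7 = 18
ES_D = 17; EF_D = 17+2 = 19
ES_E = max(EF_C=18, EF_D=19) = 19; EF_E = 19+3 = 22
Expected project duration μ = 22 days. Critical path: A → B → D → E.

Variance along critical path = 1.778 + 0.111 + 0.111 + 0.444 = 2.444; σ = √2.444 = 1.563 days.
Z = (20 − 22) / 1.563 = -1.279
P(T ≤ 20) = Φ(-1.279) ≈ 0.100

0.100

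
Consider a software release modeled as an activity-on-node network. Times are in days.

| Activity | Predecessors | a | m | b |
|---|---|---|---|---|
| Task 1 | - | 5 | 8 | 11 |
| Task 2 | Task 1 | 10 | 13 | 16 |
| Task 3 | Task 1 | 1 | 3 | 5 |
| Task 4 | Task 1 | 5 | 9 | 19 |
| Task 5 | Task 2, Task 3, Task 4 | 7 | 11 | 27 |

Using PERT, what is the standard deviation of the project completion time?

te_Task 1 = (5 + 4·8 + 11)/6 = 48/6 = 8; σ²_Task 1 = ((11−5)/6)² = 1.000
te_Task 2 = (10 + 4·13 + 16)/6 = 78/6 = 13; σ²_Task 2 = ((16−10)/6)² = 1.000
te_Task 3 = (1 + 4·3 + 5)/6 = 18/6 = 3; σ²_Task 3 = ((5−1)/6)² = 0.444
te_Task 4 = (5 + 4·9 + 19)/6 = 60/6 = 10; σ²_Task 4 = ((19−5)/6)² = 5.444
te_Task 5 = (7 + 4·11 + 27)/6 = 78/6 = 13; σ²_Task 5 = ((27−7)/6)² = 11.111

Forward pass:
ES_Task 1 = 0; EF_Task 1 = 8
ES_Task 2 = 8; EF_Task 2 = 8+13 = 21
ES_Task 3 = 8; EF_Task 3 = 8+3 = 11
ES_Task 4 = 8; EF_Task 4 = 8+10 = 18
ES_Task 5 = max(EF_Task 2=21, EF_Task 3=11, EF_Task 4=18) = 21; EF_Task 5 = 21+13 = 34
Expected project duration μ = 34 days. Critical path: Task 1 → Task 2 → Task 5.

Variance along critical path = 1.000 + 1.000 + 11.111 = 13.111
σ = √13.111 = 3.621 days

3.62 days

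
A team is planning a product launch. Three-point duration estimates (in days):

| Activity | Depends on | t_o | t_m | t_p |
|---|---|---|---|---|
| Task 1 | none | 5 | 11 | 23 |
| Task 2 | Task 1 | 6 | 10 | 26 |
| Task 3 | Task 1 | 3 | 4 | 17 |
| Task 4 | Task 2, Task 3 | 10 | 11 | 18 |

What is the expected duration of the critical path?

te_Task 1 = (5 + 4·11 + 23)/6 = 72/6 = 12
te_Task 2 = (6 + 4·10 + 26)/6 = 72/6 = 12
te_Task 3 = (3 + 4·4 + 17)/6 = 36/6 = 6
te_Task 4 = (10 + 4·11 + 18)/6 = 72/6 = 12

Forward pass:
ES_Task 1 = 0; EF_Task 1 = 12
ES_Task 2 = 12; EF_Task 2 = 12+12 = 24
ES_Task 3 = 12; EF_Task 3 = 12+6 = 18
ES_Task 4 = max(EF_Task 2=24, EF_Task 3=18) = 24; EF_Task 4 = 24+12 = 36
Expected project duration μ = 36 days. Critical path: Task 1 → Task 2 → Task 4.

36 days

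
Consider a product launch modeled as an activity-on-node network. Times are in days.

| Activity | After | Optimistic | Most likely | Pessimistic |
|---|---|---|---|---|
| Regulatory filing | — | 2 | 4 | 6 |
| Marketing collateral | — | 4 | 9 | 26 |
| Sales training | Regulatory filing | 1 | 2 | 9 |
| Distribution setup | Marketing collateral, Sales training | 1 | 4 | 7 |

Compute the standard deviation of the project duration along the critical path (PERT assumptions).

3.80 days

te_Regulatory filing = (2 + 4·4 + 6)/6 = 24/6 = 4; σ²_Regulatory filing = ((6−2)/6)² = 0.444
te_Marketing collateral = (4 + 4·9 + 26)/6 = 66/6 = 11; σ²_Marketing collateral = ((26−4)/6)² = 13.444
te_Sales training = (1 + 4·2 + 9)/6 = 18/6 = 3; σ²_Sales training = ((9−1)/6)² = 1.778
te_Distribution setup = (1 + 4·4 + 7)/6 = 24/6 = 4; σ²_Distribution setup = ((7−1)/6)² = 1.000

Forward pass:
ES_Regulatory filing = 0; EF_Regulatory filing = 4
ES_Marketing collateral = 0; EF_Marketing collateral = 11
ES_Sales training = 4; EF_Sales training = 4+3 = 7
ES_Distribution setup = max(EF_Marketing collateral=11, EF_Sales training=7) = 11; EF_Distribution setup = 11+4 = 15
Expected project duration μ = 15 days. Critical path: Marketing collateral → Distribution setup.

Variance along critical path = 13.444 + 1.000 = 14.444
σ = √14.444 = 3.801 days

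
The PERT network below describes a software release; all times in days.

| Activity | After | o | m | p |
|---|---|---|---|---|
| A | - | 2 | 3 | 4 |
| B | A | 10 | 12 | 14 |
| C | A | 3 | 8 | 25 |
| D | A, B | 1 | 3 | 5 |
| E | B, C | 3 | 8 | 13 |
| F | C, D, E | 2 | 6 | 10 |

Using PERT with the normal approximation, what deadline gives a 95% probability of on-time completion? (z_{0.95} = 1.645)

32.7 days

te_A = (2 + 4·3 + 4)/6 = 18/6 = 3; σ²_A = ((4−2)/6)² = 0.111
te_B = (10 + 4·12 + 14)/6 = 72/6 = 12; σ²_B = ((14−10)/6)² = 0.444
te_C = (3 + 4·8 + 25)/6 = 60/6 = 10; σ²_C = ((25−3)/6)² = 13.444
te_D = (1 + 4·3 + 5)/6 = 18/6 = 3; σ²_D = ((5−1)/6)² = 0.444
te_E = (3 + 4·8 + 13)/6 = 48/6 = 8; σ²_E = ((13−3)/6)² = 2.778
te_F = (2 + 4·6 + 10)/6 = 36/6 = 6; σ²_F = ((10−2)/6)² = 1.778

Forward pass:
ES_A = 0; EF_A = 3
ES_B = 3; EF_B = 3+12 = 15
ES_C = 3; EF_C = 3+10 = 13
ES_D = max(EF_A=3, EF_B=15) = 15; EF_D = 15+3 = 18
ES_E = max(EF_B=15, EF_C=13) = 15; EF_E = 15+8 = 23
ES_F = max(EF_C=13, EF_D=18, EF_E=23) = 23; EF_F = 23+6 = 29
Expected project duration μ = 29 days. Critical path: A → B → E → F.

Variance along critical path = 0.111 + 0.444 + 2.778 + 1.778 = 5.111; σ = 2.261 days.
D = μ + z·σ = 29 + 1.645·2.261 = 32.7 days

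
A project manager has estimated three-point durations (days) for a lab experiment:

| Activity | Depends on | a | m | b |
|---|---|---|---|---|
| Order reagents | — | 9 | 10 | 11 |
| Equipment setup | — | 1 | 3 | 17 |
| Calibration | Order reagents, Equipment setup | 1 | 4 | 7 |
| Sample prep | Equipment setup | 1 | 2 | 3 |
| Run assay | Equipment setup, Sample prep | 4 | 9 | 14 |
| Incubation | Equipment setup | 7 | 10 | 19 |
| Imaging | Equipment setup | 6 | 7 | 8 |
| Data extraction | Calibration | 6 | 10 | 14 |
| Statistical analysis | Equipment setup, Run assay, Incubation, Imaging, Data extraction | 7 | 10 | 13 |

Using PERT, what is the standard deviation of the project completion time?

1.97 days

te_Order reagents = (9 + 4·10 + 11)/6 = 60/6 = 10; σ²_Order reagents = ((11−9)/6)² = 0.111
te_Equipment setup = (1 + 4·3 + 17)/6 = 30/6 = 5; σ²_Equipment setup = ((17−1)/6)² = 7.111
te_Calibration = (1 + 4·4 + 7)/6 = 24/6 = 4; σ²_Calibration = ((7−1)/6)² = 1.000
te_Sample prep = (1 + 4·2 + 3)/6 = 12/6 = 2; σ²_Sample prep = ((3−1)/6)² = 0.111
te_Run assay = (4 + 4·9 + 14)/6 = 54/6 = 9; σ²_Run assay = ((14−4)/6)² = 2.778
te_Incubation = (7 + 4·10 + 19)/6 = 66/6 = 11; σ²_Incubation = ((19−7)/6)² = 4.000
te_Imaging = (6 + 4·7 + 8)/6 = 42/6 = 7; σ²_Imaging = ((8−6)/6)² = 0.111
te_Data extraction = (6 + 4·10 + 14)/6 = 60/6 = 10; σ²_Data extraction = ((14−6)/6)² = 1.778
te_Statistical analysis = (7 + 4·10 + 13)/6 = 60/6 = 10; σ²_Statistical analysis = ((13−7)/6)² = 1.000

Forward pass:
ES_Order reagents = 0; EF_Order reagents = 10
ES_Equipment setup = 0; EF_Equipment setup = 5
ES_Calibration = max(EF_Order reagents=10, EF_Equipment setup=5) = 10; EF_Calibration = 10+4 = 14
ES_Sample prep = 5; EF_Sample prep = 5+2 = 7
ES_Run assay = max(EF_Equipment setup=5, EF_Sample prep=7) = 7; EF_Run assay = 7+9 = 16
ES_Incubation = 5; EF_Incubation = 5+11 = 16
ES_Imaging = 5; EF_Imaging = 5+7 = 12
ES_Data extraction = 14; EF_Data extraction = 14+10 = 24
ES_Statistical analysis = max(EF_Equipment setup=5, EF_Run assay=16, EF_Incubation=16, EF_Imaging=12, EF_Data extraction=24) = 24; EF_Statistical analysis = 24+10 = 34
Expected project duration μ = 34 days. Critical path: Order reagents → Calibration → Data extraction → Statistical analysis.

Variance along critical path = 0.111 + 1.000 + 1.778 + 1.000 = 3.889
σ = √3.889 = 1.972 days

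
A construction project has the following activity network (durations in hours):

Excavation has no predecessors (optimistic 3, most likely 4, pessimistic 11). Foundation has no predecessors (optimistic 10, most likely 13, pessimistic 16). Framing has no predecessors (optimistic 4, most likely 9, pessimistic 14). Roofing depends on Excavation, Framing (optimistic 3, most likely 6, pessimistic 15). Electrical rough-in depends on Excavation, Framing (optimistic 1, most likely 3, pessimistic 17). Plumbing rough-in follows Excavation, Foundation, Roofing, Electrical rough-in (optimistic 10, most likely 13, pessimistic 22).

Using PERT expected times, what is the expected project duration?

30 hours

te_Excavation = (3 + 4·4 + 11)/6 = 30/6 = 5
te_Foundation = (10 + 4·13 + 16)/6 = 78/6 = 13
te_Framing = (4 + 4·9 + 14)/6 = 54/6 = 9
te_Roofing = (3 + 4·6 + 15)/6 = 42/6 = 7
te_Electrical rough-in = (1 + 4·3 + 17)/6 = 30/6 = 5
te_Plumbing rough-in = (10 + 4·13 + 22)/6 = 84/6 = 14

Forward pass:
ES_Excavation = 0; EF_Excavation = 5
ES_Foundation = 0; EF_Foundation = 13
ES_Framing = 0; EF_Framing = 9
ES_Roofing = max(EF_Excavation=5, EF_Framing=9) = 9; EF_Roofing = 9+7 = 16
ES_Electrical rough-in = max(EF_Excavation=5, EF_Framing=9) = 9; EF_Electrical rough-in = 9+5 = 14
ES_Plumbing rough-in = max(EF_Excavation=5, EF_Foundation=13, EF_Roofing=16, EF_Electrical rough-in=14) = 16; EF_Plumbing rough-in = 16+14 = 30
Expected project duration μ = 30 hours. Critical path: Framing → Roofing → Plumbing rough-in.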